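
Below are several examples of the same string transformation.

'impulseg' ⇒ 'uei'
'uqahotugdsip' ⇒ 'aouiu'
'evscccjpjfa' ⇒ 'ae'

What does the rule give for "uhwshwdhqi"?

The rule is to move the first character to the end, then keep only the vowels.
On "uhwshwdhqi": the first step gives "hwshwdhqiu", and the second then gives "iu".
(Check on "evscccjpjfa": → "vscccjpjfae" → "ae" ✓)

iu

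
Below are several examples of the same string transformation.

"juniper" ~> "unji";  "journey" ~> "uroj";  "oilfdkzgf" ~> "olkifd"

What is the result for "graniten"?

Rule — delete the last 3 characters, then sort the characters into reverse alphabetical order.
Applying both steps to "graniten": "grani", then "rniga".

rniga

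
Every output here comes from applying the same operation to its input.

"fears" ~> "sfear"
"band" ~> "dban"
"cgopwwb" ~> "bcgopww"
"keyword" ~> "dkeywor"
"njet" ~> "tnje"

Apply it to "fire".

efir

In each case the input is transformed by: move the last character to the front.
So "fire" becomes "efir".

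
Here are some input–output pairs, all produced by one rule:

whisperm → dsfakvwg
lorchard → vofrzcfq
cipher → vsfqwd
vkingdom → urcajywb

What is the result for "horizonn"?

ncbbvcfw

The pattern: shift every letter 12 places backward in the alphabet (wrapping around), then swap the front and back halves of the string.
"horizonn" → "vcfwncbb" → "ncbbvcfw".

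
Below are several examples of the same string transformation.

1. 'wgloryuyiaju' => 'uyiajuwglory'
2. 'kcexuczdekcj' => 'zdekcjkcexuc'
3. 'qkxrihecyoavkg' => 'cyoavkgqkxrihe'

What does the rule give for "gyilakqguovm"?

The rule is to swap the front and back halves of the string.
On "gyilakqguovm" that produces "qguovmgyilak".

qguovmgyilak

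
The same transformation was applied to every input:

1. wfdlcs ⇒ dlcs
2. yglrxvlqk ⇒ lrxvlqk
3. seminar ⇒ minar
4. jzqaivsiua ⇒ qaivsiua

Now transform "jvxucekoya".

xucekoya

In each case the input is transformed by: delete the first 2 characters.
For "jvxucekoya" the result is "xucekoya".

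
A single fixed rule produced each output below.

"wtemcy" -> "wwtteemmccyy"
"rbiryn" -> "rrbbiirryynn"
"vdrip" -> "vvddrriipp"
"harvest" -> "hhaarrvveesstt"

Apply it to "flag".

ffllaagg

What's happening: double every character.
"flag" → "ffllaagg".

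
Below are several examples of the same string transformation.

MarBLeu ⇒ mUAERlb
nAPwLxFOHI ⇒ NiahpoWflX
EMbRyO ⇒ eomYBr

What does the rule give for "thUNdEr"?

Rule — flip the case of every letter, then take characters alternately from the front and the back (1st, last, 2nd, 2nd-last, ...).
On "thUNdEr" that produces "TRHeuDn".

TRHeuDn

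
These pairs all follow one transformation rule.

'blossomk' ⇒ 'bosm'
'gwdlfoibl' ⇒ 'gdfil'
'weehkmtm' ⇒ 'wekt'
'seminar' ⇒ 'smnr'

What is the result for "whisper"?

The transformation: keep every other character starting from the first (positions 1st, 3rd, 5th, ...).
On "whisper" that produces "wipr".

wipr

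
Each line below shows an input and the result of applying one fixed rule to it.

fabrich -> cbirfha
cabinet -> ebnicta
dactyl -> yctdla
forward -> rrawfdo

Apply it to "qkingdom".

oidngqmk

The rule is to take characters alternately from the front and the back (1st, last, 2nd, 2nd-last, ...), then move the first 3 characters to the end (rotate left by 3).
"qkingdom" → "qmkoidng" → "oidngqmk".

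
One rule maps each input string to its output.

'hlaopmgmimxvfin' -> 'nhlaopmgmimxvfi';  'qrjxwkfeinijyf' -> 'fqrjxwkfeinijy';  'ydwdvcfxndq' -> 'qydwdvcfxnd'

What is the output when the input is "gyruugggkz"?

The pattern: move the last character to the front.
Doing the same to "gyruugggkz": "zgyruugggk".

zgyruugggk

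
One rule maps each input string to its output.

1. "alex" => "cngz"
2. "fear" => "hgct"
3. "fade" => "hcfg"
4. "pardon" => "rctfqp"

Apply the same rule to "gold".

The rule is to shift every letter 2 places forward in the alphabet (wrapping around).
For "gold" the result is "iqnf".

iqnf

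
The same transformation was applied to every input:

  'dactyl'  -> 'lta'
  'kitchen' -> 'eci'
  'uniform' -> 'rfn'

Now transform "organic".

What's happening: keep every other character starting from the second (positions 2nd, 4th, 6th, ...), then reverse the string.
For "organic", step one produces "rai"; step two turns that into "iar".

iar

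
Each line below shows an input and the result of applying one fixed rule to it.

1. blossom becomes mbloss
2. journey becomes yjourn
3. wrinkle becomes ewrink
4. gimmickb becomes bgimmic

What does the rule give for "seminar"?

The transformation: move the last character to the front, then delete the last character.
"seminar" → "rsemina" → "rsemin".
(Check on "blossom": → "mblosso" → "mbloss" ✓)

rsemin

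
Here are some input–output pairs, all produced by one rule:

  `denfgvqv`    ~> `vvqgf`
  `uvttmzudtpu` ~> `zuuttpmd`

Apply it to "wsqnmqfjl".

qnmljf

In each case the input is transformed by: delete the first 3 characters, then sort the characters into reverse alphabetical order.
"wsqnmqfjl" → "nmqfjl" → "qnmljf".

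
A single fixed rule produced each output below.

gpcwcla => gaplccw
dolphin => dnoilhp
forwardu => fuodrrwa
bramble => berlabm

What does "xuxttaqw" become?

Looking at the pairs, the operation is to take characters alternately from the front and the back (1st, last, 2nd, 2nd-last, ...).
"xuxttaqw" → "xwuqxatt".

xwuqxatt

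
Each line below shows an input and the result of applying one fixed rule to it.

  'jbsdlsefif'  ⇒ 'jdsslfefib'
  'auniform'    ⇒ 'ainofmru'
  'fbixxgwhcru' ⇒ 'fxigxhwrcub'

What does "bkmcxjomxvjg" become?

bcmjxmovxgjk

The pattern: swap each adjacent pair of characters (1↔2, 3↔4, ...), then move the first character to the end.
On "bkmcxjomxvjg": the first step gives "kbcmjxmovxgj", and the second then gives "bcmjxmovxgjk".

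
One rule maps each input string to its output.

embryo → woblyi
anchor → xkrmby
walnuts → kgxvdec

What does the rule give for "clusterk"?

Rule — swap each adjacent pair of characters (1↔2, 3↔4, ...), then shift every letter 10 places forward in the alphabet (wrapping around).
On "clusterk": the first step gives "lcsuetkr", and the second then gives "vmceodub".

vmceodub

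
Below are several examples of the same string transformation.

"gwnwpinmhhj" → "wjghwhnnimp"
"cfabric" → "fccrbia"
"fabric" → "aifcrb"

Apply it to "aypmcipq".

The rule is to swap each adjacent pair of characters (1↔2, 3↔4, ...), then take characters alternately from the front and the back (1st, last, 2nd, 2nd-last, ...).
"aypmcipq" → "ypaqmcpi".

ypaqmcpi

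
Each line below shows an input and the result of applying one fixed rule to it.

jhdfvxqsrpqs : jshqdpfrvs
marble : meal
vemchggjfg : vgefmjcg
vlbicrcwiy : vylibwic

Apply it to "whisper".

Looking at the pairs, the operation is to take characters alternately from the front and the back (1st, last, 2nd, 2nd-last, ...), then delete the last 2 characters.
Starting from "whisper": after the first operation, "wrheips"; after the second, "wrhei".
(Check on "jhdfvxqsrpqs": → "jshqdpfrvsxq" → "jshqdpfrvs" ✓)

wrhei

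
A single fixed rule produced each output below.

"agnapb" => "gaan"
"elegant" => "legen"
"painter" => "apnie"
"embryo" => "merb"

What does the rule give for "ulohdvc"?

luhov

The transformation: swap each adjacent pair of characters (1↔2, 3↔4, ...), then delete the last 2 characters.
For "ulohdvc", step one produces "luhovdc"; step two turns that into "luhov".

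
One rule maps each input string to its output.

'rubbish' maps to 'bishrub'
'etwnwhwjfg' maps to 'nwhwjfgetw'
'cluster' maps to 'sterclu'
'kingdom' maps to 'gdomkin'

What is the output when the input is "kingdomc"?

Looking at the pairs, the operation is to move the first 3 characters to the end (rotate left by 3).
On "kingdomc" that produces "gdomckin".

gdomckin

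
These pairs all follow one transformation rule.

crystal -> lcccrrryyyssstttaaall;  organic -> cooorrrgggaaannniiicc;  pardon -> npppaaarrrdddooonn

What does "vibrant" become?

The rule is to repeat every character 3 times, then move the last character to the front.
Working it through for "vibrant": intermediate "vvviiibbbrrraaannnttt", final "tvvviiibbbrrraaannntt".

tvvviiibbbrrraaannntt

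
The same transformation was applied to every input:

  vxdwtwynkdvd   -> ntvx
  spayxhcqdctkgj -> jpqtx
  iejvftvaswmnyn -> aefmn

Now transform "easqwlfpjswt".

In each case the input is transformed by: keep one character in every 3, starting at position 2 (positions 2nd, 5th, 8th, ...), then sort the characters into alphabetical order.
For "easqwlfpjswt", step one produces "awpw"; step two turns that into "apww".
(Check on "spayxhcqdctkgj": → "pxqtj" → "jpqtx" ✓)

apww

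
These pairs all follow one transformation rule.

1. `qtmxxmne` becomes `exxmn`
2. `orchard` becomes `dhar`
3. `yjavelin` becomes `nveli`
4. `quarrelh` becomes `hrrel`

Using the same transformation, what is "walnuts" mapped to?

In each case the input is transformed by: delete the first 3 characters, then move the last character to the front.
"walnuts" → "nuts" → "snut".

snut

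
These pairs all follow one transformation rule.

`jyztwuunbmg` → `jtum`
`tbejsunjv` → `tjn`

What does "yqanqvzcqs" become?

ynzs

The pattern: keep one character in every 3, starting at position 1 (positions 1st, 4th, 7th, ...).
"yqanqvzcqs" → "ynzs".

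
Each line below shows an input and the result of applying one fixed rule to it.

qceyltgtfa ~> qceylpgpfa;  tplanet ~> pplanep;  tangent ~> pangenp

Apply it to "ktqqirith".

What's happening: replace every "t" with "p".
Doing the same to "ktqqirith": "kpqqiriph".

kpqqiriph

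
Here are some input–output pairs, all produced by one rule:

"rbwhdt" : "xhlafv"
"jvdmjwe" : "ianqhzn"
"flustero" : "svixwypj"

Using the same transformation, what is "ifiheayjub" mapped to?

Rule — shift every letter 4 places forward in the alphabet (wrapping around), then reverse the string.
Starting from "ifiheayjub": after the first operation, "mjmliecnyf"; after the second, "fynceilmjm".

fynceilmjm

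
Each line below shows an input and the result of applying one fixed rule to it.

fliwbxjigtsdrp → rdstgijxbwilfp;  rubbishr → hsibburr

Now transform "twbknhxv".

The pattern: reverse the string, then move the first character to the end.
On "twbknhxv" that produces "xhnkbwtv".
(Check on "rubbishr": → "rhsibbur" → "hsibburr" ✓)

xhnkbwtv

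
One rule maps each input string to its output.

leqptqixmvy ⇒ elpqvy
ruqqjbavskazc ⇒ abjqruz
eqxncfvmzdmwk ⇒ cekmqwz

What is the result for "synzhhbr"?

bhry

Looking at the pairs, the operation is to sort the characters into alphabetical order, then keep every other character starting from the first (positions 1st, 3rd, 5th, ...).
On "synzhhbr": the first step gives "bhhnrsyz", and the second then gives "bhry".
(Check on "eqxncfvmzdmwk": → "cdefkmmnqvwxz" → "cekmqwz" ✓)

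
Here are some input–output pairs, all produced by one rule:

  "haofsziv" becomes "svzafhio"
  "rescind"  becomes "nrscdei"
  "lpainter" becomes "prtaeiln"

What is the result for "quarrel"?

Looking at the pairs, the operation is to sort the characters into alphabetical order, then move the last 3 characters to the front (rotate right by 3).
"quarrel" → "aelqrru" → "rruaelq".
(Check on "haofsziv": → "afhiosvz" → "svzafhio" ✓)

rruaelq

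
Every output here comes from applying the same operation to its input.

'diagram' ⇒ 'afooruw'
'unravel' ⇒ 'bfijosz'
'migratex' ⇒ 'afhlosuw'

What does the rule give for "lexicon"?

bclqswz

The pattern: shift every letter 12 places backward in the alphabet (wrapping around), then sort the characters into alphabetical order.
On "lexicon": the first step gives "zslwqcb", and the second then gives "bclqswz".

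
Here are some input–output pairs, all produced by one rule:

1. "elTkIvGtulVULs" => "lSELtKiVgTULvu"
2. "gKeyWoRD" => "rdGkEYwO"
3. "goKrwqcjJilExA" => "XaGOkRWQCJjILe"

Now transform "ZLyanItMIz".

iZzlYANiTm

The transformation: flip the case of every letter, then move the last 2 characters to the front (rotate right by 2).
Starting from "ZLyanItMIz": after the first operation, "zlYANiTmiZ"; after the second, "iZzlYANiTm".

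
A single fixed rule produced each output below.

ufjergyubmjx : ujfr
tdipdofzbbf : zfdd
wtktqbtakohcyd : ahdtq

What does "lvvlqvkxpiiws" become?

In each case the input is transformed by: keep one character in every 3, starting at position 2 (positions 2nd, 5th, 8th, ...), then move the first 2 characters to the end (rotate left by 2).
Working it through for "lvvlqvkxpiiws": intermediate "vqxi", final "xivq".

xivq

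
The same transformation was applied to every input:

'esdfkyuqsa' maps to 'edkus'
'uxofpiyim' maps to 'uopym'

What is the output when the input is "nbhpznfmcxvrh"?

Looking at the pairs, the operation is to keep every other character starting from the first (positions 1st, 3rd, 5th, ...).
Doing the same to "nbhpznfmcxvrh": "nhzfcvh".

nhzfcvh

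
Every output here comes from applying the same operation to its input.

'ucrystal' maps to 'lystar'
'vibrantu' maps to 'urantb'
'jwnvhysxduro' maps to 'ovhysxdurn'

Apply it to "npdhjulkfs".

shjulkfd

In each case the input is transformed by: delete the first 2 characters, then swap the first and last characters.
"npdhjulkfs" → "dhjulkfs" → "shjulkfd".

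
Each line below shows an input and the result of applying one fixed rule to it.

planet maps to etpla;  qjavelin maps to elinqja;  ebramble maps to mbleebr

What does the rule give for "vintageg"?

What's happening: move the first 3 characters to the end (rotate left by 3), then delete the first character.
For "vintageg" the result is "agegvin".

agegvin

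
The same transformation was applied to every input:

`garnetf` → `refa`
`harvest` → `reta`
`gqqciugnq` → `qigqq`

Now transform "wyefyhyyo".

What's happening: move the first 2 characters to the end (rotate left by 2), then keep every other character starting from the first (positions 1st, 3rd, 5th, ...).
Working it through for "wyefyhyyo": intermediate "efyhyyowy", final "eyyoy".

eyyoy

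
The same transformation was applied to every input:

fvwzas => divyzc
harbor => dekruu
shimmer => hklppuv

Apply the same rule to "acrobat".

What's happening: sort the characters into alphabetical order, then shift every letter 3 places forward in the alphabet (wrapping around).
Applying both steps to "acrobat": "aabcort", then "ddefruw".

ddefruw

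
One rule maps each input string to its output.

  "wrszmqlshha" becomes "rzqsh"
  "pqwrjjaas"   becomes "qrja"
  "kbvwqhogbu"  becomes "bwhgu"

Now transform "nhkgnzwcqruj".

The transformation: keep every other character starting from the second (positions 2nd, 4th, 6th, ...).
For "nhkgnzwcqruj" the result is "hgzcrj".

hgzcrj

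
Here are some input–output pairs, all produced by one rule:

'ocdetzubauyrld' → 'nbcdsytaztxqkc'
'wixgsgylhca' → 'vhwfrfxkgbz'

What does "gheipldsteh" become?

The transformation: shift every letter 1 place backward in the alphabet (wrapping around).
So "gheipldsteh" becomes "fgdhokcrsdg".

fgdhokcrsdg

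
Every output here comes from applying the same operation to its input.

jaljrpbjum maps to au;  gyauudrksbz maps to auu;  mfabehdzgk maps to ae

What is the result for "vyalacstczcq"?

The pattern: keep only the vowels.
Doing the same to "vyalacstczcq": "aa".

aa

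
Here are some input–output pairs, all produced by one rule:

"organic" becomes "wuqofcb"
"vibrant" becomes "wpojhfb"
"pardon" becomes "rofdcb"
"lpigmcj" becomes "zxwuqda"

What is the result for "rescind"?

wsrqgfb

Each output is the input with this applied: shift every letter 12 places backward in the alphabet (wrapping around), then sort the characters into reverse alphabetical order.
Starting from "rescind": after the first operation, "fsgqwbr"; after the second, "wsrqgfb".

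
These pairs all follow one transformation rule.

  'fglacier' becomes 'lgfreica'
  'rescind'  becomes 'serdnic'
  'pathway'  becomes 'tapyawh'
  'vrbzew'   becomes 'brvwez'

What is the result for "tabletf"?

The rule is to move the first 3 characters to the end (rotate left by 3), then reverse the string.
Applying both steps to "tabletf": "letftab", then "batftel".

batftel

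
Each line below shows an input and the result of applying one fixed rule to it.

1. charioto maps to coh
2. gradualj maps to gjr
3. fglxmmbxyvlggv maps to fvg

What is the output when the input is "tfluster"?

The rule is to take characters alternately from the front and the back (1st, last, 2nd, 2nd-last, ...), then keep only the first 3 characters.
For "tfluster", step one produces "trfeltus"; step two turns that into "trf".

trf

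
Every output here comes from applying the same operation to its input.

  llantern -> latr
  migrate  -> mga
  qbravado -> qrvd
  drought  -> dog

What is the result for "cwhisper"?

In each case the input is transformed by: delete the last character, then keep every other character starting from the first (positions 1st, 3rd, 5th, ...).
"cwhisper" → "cwhispe" → "chse".

chse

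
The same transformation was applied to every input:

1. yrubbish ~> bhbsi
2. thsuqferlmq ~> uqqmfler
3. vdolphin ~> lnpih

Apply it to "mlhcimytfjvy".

Each output is the input with this applied: delete the first 3 characters, then take characters alternately from the front and the back (1st, last, 2nd, 2nd-last, ...).
For "mlhcimytfjvy" the result is "cyivmjyft".

cyivmjyft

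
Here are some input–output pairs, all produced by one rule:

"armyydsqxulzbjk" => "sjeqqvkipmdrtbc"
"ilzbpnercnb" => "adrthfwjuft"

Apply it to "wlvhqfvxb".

odnzixnpt

The pattern: shift every letter 8 places backward in the alphabet (wrapping around).
Doing the same to "wlvhqfvxb": "odnzixnpt".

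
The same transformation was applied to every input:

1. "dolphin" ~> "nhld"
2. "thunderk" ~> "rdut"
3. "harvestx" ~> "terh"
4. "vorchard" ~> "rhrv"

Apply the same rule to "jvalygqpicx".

xiqyaj

Rule — keep every other character starting from the first (positions 1st, 3rd, 5th, ...), then reverse the string.
Applying both steps to "jvalygqpicx": "jayqix", then "xiqyaj".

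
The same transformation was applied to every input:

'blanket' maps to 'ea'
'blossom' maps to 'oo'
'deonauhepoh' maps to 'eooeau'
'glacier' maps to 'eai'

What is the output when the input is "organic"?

oia

The transformation: take characters alternately from the front and the back (1st, last, 2nd, 2nd-last, ...), then keep only the vowels.
Starting from "organic": after the first operation, "ocrigna"; after the second, "oia".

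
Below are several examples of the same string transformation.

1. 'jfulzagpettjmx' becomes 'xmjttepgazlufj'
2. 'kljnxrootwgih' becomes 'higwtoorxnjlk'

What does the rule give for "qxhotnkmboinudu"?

What's happening: reverse the string.
"qxhotnkmboinudu" → "uduniobmkntohxq".

uduniobmkntohxq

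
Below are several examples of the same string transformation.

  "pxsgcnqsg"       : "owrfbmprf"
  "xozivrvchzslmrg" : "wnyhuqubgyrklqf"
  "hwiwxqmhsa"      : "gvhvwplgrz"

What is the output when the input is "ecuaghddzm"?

The pattern: shift every letter 1 place backward in the alphabet (wrapping around).
"ecuaghddzm" → "dbtzfgccyl".

dbtzfgccyl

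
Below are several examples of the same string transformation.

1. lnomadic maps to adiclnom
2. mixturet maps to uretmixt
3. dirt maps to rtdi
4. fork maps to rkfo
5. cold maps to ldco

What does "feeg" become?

egfe

In each case the input is transformed by: swap the front and back halves of the string.
So "feeg" becomes "egfe".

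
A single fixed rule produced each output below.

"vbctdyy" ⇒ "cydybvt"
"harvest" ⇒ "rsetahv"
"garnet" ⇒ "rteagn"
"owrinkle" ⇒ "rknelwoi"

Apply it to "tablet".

Rule — swap each adjacent pair of characters (1↔2, 3↔4, ...), then move the first 3 characters to the end (rotate left by 3).
Applying that to "tablet" gives "bteatl".

bteatl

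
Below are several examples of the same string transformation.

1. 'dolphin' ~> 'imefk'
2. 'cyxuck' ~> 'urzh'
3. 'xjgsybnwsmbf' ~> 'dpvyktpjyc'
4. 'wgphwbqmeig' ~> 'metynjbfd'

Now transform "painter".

fkqbo

Each output is the input with this applied: shift every letter 3 places backward in the alphabet (wrapping around), then delete the first 2 characters.
So "painter" becomes "fkqbo".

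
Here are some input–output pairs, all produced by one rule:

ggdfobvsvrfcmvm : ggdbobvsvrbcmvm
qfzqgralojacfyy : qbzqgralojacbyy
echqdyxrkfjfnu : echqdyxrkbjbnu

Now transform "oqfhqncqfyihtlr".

oqbhqncqbyihtlr

Each output is the input with this applied: replace every "f" with "b".
For "oqfhqncqfyihtlr" the result is "oqbhqncqbyihtlr".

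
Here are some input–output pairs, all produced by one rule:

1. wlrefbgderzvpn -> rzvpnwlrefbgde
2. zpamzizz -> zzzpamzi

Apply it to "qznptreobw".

obwqznptre

In each case the input is transformed by: move the first 2 characters to the end (rotate left by 2), then swap the front and back halves of the string.
Starting from "qznptreobw": after the first operation, "nptreobwqz"; after the second, "obwqznptre".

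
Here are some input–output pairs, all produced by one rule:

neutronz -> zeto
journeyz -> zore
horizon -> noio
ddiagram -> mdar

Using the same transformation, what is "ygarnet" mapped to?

tgre

Looking at the pairs, the operation is to move the last character to the front, then keep every other character starting from the first (positions 1st, 3rd, 5th, ...).
Working it through for "ygarnet": intermediate "tygarne", final "tgre".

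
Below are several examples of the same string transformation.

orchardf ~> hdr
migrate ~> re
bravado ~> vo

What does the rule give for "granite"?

Each output is the input with this applied: move the first 2 characters to the end (rotate left by 2), then keep one character in every 3, starting at position 2 (positions 2nd, 5th, 8th, ...).
Applying both steps to "granite": "anitegr", then "ne".

ne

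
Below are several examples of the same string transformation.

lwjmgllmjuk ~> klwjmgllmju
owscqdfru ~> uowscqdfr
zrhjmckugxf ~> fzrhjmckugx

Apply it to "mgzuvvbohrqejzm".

The rule is to move the last character to the front.
"mgzuvvbohrqejzm" → "mmgzuvvbohrqejz".

mmgzuvvbohrqejz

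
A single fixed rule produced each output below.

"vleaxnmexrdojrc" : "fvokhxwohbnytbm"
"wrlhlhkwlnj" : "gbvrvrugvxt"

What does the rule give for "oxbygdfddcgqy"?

yhliqnpnnmqai

In each case the input is transformed by: shift every letter 10 places forward in the alphabet (wrapping around).
For "oxbygdfddcgqy" the result is "yhliqnpnnmqai".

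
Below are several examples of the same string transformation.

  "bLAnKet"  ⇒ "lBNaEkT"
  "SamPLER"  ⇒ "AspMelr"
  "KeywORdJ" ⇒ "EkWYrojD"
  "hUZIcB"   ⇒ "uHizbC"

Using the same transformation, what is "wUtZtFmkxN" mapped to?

uWzTfTKMnX

Looking at the pairs, the operation is to swap each adjacent pair of characters (1↔2, 3↔4, ...), then flip the case of every letter.
For "wUtZtFmkxN", step one produces "UwZtFtkmNx"; step two turns that into "uWzTfTKMnX".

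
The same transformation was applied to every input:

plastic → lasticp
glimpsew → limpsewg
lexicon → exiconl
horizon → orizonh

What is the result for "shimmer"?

himmers

The pattern: move the first character to the end.
Doing the same to "shimmer": "himmers".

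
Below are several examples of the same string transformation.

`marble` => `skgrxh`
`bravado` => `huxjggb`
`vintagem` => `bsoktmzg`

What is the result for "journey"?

peukatx

The transformation: take characters alternately from the front and the back (1st, last, 2nd, 2nd-last, ...), then shift every letter 6 places forward in the alphabet (wrapping around).
"journey" → "jyoeunr" → "peukatx".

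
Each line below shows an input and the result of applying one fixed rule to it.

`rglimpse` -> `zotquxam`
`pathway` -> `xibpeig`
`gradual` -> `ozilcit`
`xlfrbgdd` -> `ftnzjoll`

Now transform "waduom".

The rule is to shift every letter 8 places forward in the alphabet (wrapping around).
Applying that to "waduom" gives "eilcwu".

eilcwu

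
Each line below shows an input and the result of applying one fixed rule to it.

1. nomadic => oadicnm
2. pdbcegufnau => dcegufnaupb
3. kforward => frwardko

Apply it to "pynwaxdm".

ywaxdmpn

Each output is the input with this applied: move the first 2 characters to the end (rotate left by 2), then swap the first and last characters.
Working it through for "pynwaxdm": intermediate "nwaxdmpy", final "ywaxdmpn".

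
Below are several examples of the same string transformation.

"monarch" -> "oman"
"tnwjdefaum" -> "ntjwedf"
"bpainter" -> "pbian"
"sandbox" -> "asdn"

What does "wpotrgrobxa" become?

pwtogror

Rule — delete the last 3 characters, then swap each adjacent pair of characters (1↔2, 3↔4, ...).
"wpotrgrobxa" → "wpotrgro" → "pwtogror".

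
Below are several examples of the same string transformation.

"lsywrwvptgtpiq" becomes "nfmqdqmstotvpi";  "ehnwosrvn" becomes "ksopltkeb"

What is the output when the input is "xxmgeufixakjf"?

The pattern: reverse the string, then shift every letter 3 places backward in the alphabet (wrapping around).
Applying both steps to "xxmgeufixakjf": "fjkaxifuegmxx", then "cghxufcrbdjuu".

cghxufcrbdjuu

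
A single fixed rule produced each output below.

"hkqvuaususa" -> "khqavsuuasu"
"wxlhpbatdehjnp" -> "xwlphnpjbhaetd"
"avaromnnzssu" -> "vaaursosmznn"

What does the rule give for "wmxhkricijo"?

The rule is to move the first character to the end, then take characters alternately from the front and the back (1st, last, 2nd, 2nd-last, ...).
Starting from "wmxhkricijo": after the first operation, "mxhkricijow"; after the second, "mwxohjkirci".

mwxohjkirci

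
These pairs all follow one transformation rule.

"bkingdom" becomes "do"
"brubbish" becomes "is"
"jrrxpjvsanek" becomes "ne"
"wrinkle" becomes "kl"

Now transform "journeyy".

The transformation: move the last 3 characters to the front (rotate right by 3), then keep only the first 2 characters.
Doing the same to "journeyy": "ey".

ey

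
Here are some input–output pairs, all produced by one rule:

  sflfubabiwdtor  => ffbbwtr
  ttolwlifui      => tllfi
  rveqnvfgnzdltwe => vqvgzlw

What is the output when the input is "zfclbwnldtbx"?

flwltx

Rule — keep every other character starting from the second (positions 2nd, 4th, 6th, ...).
Applying that to "zfclbwnldtbx" gives "flwltx".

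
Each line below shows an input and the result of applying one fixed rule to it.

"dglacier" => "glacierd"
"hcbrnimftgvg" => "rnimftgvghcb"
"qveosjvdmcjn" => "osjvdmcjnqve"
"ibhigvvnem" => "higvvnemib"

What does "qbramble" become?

brambleq

In each case the input is transformed by: move the last 3 characters to the front (rotate right by 3), then swap the front and back halves of the string.
Doing the same to "qbramble": "brambleq".
(Check on "ibhigvvnem": → "nemibhigvv" → "higvvnemib" ✓)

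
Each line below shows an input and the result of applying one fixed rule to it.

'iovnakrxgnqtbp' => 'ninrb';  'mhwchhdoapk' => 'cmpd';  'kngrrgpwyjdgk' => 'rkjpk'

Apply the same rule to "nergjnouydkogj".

Each output is the input with this applied: keep one character in every 3, starting at position 1 (positions 1st, 4th, 7th, ...), then swap each adjacent pair of characters (1↔2, 3↔4, ...).
Working it through for "nergjnouydkogj": intermediate "ngodg", final "gndog".
(Check on "mhwchhdoapk": → "mcdp" → "cmpd" ✓)

gndog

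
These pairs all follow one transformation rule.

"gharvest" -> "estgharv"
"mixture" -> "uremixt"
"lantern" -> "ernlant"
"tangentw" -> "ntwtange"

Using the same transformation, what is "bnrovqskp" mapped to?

skpbnrovq

Looking at the pairs, the operation is to move the last 3 characters to the front (rotate right by 3).
For "bnrovqskp" the result is "skpbnrovq".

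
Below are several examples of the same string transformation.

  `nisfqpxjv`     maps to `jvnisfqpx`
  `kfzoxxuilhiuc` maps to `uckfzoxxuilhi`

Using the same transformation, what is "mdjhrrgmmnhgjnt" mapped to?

ntmdjhrrgmmnhgj

Rule — move the last 2 characters to the front (rotate right by 2).
So "mdjhrrgmmnhgjnt" becomes "ntmdjhrrgmmnhgj".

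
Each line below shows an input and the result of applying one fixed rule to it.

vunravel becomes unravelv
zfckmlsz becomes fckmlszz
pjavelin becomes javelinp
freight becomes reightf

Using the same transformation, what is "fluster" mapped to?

lusterf

In each case the input is transformed by: move the first character to the end.
Applying that to "fluster" gives "lusterf".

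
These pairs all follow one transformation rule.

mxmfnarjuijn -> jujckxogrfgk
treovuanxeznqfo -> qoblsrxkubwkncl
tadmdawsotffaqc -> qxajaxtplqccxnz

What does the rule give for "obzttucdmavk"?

What's happening: shift every letter 3 places backward in the alphabet (wrapping around).
Applying that to "obzttucdmavk" gives "lywqqrzajxsh".

lywqqrzajxsh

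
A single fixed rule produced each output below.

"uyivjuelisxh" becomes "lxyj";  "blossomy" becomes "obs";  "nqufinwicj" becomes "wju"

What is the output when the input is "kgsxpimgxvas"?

gagp

The transformation: swap the front and back halves of the string, then keep one character in every 3, starting at position 2 (positions 2nd, 5th, 8th, ...).
For "kgsxpimgxvas", step one produces "mgxvaskgsxpi"; step two turns that into "gagp".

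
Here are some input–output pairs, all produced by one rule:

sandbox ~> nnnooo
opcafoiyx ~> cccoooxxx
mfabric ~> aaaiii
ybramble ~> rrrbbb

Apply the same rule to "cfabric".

aaaiii

Rule — keep one character in every 3, starting at position 3 (positions 3rd, 6th, 9th, ...), then repeat every character 3 times.
Working it through for "cfabric": intermediate "ai", final "aaaiii".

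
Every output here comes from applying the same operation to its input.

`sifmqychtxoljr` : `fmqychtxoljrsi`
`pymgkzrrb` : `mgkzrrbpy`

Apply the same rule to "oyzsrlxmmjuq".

Looking at the pairs, the operation is to move the first 2 characters to the end (rotate left by 2).
For "oyzsrlxmmjuq" the result is "zsrlxmmjuqoy".

zsrlxmmjuqoy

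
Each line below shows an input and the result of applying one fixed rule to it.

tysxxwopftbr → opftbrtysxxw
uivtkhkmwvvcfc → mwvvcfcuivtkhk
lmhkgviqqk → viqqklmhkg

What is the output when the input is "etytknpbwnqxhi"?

Rule — swap the front and back halves of the string.
Doing the same to "etytknpbwnqxhi": "bwnqxhietytknp".

bwnqxhietytknp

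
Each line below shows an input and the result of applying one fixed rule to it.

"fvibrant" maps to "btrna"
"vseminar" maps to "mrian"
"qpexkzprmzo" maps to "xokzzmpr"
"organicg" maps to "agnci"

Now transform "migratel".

In each case the input is transformed by: delete the first 3 characters, then take characters alternately from the front and the back (1st, last, 2nd, 2nd-last, ...).
"migratel" → "ratel" → "rlaet".

rlaet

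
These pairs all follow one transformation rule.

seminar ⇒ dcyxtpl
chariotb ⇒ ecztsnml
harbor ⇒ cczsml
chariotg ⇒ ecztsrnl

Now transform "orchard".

cczsonl

The pattern: sort the characters into reverse alphabetical order, then shift every letter 11 places forward in the alphabet (wrapping around).
Starting from "orchard": after the first operation, "rrohdca"; after the second, "cczsonl".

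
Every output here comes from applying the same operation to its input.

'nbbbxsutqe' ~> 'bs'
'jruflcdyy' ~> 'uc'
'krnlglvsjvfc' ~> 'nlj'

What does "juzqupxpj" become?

The pattern: delete the last 2 characters, then keep one character in every 3, starting at position 3 (positions 3rd, 6th, 9th, ...).
Working it through for "juzqupxpj": intermediate "juzqupx", final "zp".
(Check on "jruflcdyy": → "jruflcd" → "uc" ✓)

zp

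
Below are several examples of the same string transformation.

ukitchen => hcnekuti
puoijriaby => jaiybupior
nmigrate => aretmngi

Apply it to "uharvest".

The transformation: swap each adjacent pair of characters (1↔2, 3↔4, ...), then swap the front and back halves of the string.
"uharvest" → "huraevts" → "evtshura".
(Check on "puoijriaby": → "upiorjaiyb" → "jaiybupior" ✓)

evtshura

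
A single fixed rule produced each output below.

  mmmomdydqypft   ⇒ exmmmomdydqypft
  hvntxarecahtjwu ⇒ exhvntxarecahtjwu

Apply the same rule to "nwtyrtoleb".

exnwtyrtoleb

The transformation: prepend "ex".
So "nwtyrtoleb" becomes "exnwtyrtoleb".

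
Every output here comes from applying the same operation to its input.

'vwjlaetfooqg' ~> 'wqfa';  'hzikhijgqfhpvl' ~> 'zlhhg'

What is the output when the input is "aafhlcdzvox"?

zxla

Each output is the input with this applied: keep one character in every 3, starting at position 2 (positions 2nd, 5th, 8th, ...), then sort the characters into reverse alphabetical order.
On "aafhlcdzvox": the first step gives "alzx", and the second then gives "zxla".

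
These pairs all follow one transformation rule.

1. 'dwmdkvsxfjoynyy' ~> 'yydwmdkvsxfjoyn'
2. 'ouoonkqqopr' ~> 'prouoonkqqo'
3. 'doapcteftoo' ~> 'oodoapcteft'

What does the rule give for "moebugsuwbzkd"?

The transformation: move the last 2 characters to the front (rotate right by 2).
Applying that to "moebugsuwbzkd" gives "kdmoebugsuwbz".

kdmoebugsuwbz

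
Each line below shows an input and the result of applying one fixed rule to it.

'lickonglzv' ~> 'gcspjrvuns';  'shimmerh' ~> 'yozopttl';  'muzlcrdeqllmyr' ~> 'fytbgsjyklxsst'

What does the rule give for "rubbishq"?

oxybiipz

What's happening: shift every letter 7 places forward in the alphabet (wrapping around), then move the last 2 characters to the front (rotate right by 2).
"rubbishq" → "ybiipzox" → "oxybiipz".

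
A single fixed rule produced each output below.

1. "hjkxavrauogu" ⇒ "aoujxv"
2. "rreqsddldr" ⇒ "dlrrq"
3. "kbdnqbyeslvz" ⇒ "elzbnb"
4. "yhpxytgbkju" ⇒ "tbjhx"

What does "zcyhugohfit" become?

What's happening: keep every other character starting from the second (positions 2nd, 4th, 6th, ...), then move the last 3 characters to the front (rotate right by 3).
Working it through for "zcyhugohfit": intermediate "chghi", final "ghich".

ghich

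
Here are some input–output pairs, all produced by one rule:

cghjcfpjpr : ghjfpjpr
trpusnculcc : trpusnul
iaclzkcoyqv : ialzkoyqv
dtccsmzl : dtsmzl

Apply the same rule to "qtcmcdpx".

The rule is to remove every "c".
Doing the same to "qtcmcdpx": "qtmdpx".

qtmdpx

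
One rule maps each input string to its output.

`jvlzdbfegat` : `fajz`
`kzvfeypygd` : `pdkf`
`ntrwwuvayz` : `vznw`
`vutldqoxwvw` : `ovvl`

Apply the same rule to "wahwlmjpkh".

The transformation: keep one character in every 3, starting at position 1 (positions 1st, 4th, 7th, ...), then swap the front and back halves of the string.
"wahwlmjpkh" → "wwjh" → "jhww".

jhww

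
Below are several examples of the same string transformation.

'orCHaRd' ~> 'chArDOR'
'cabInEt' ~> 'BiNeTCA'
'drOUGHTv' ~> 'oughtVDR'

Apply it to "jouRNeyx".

UrnEYXJO

Looking at the pairs, the operation is to move the first 2 characters to the end (rotate left by 2), then flip the case of every letter.
For "jouRNeyx", step one produces "uRNeyxjo"; step two turns that into "UrnEYXJO".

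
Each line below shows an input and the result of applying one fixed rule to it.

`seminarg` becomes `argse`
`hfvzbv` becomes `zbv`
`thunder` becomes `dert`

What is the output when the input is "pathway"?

wayp

The transformation: move the last 3 characters to the front (rotate right by 3), then delete the last 3 characters.
For "pathway", step one produces "waypath"; step two turns that into "wayp".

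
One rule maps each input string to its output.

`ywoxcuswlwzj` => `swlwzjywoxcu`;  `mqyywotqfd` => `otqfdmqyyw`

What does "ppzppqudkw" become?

qudkwppzpp

The rule is to swap the front and back halves of the string.
Doing the same to "ppzppqudkw": "qudkwppzpp".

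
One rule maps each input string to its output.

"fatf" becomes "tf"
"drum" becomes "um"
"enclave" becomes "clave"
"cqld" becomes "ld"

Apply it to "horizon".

The transformation: delete the first 2 characters.
Doing the same to "horizon": "rizon".

rizon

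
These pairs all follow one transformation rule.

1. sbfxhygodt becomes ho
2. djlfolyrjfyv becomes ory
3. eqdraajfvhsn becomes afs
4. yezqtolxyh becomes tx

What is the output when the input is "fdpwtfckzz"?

tk

The pattern: delete the first 3 characters, then keep one character in every 3, starting at position 2 (positions 2nd, 5th, 8th, ...).
On "fdpwtfckzz": the first step gives "wtfckzz", and the second then gives "tk".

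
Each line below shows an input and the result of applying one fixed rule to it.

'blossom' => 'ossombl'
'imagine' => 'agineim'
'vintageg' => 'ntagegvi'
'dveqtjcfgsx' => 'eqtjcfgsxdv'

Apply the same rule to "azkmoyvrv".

kmoyvrvaz

Looking at the pairs, the operation is to move the first 2 characters to the end (rotate left by 2).
Doing the same to "azkmoyvrv": "kmoyvrvaz".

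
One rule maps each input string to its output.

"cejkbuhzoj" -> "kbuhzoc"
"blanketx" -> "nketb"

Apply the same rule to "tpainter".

The pattern: swap the first and last characters, then delete the first 3 characters.
Starting from "tpainter": after the first operation, "rpaintet"; after the second, "intet".

intet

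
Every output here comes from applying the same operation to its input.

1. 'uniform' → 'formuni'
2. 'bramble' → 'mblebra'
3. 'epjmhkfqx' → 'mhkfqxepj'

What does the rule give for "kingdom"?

In each case the input is transformed by: move the first 3 characters to the end (rotate left by 3).
For "kingdom" the result is "gdomkin".

gdomkin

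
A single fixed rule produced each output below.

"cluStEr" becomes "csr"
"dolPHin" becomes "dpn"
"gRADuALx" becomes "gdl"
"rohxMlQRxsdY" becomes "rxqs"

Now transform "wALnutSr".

The pattern: keep one character in every 3, starting at position 1 (positions 1st, 4th, 7th, ...), then convert every letter to lowercase.
Working it through for "wALnutSr": intermediate "wnS", final "wns".

wns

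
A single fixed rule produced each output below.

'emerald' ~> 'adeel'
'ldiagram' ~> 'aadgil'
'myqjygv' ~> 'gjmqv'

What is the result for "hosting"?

ghino

The transformation: sort the characters into alphabetical order, then delete the last 2 characters.
On "hosting": the first step gives "ghinost", and the second then gives "ghino".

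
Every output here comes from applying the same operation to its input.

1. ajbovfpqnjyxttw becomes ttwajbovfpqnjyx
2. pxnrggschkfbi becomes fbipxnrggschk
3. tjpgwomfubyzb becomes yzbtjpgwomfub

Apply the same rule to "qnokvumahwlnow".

nowqnokvumahwl

The transformation: move the last 3 characters to the front (rotate right by 3).
"qnokvumahwlnow" → "nowqnokvumahwl".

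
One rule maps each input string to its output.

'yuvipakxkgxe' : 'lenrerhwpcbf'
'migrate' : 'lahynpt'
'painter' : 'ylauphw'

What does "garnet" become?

The transformation: shift every letter 7 places forward in the alphabet (wrapping around), then reverse the string.
On "garnet": the first step gives "nhyula", and the second then gives "aluyhn".

aluyhn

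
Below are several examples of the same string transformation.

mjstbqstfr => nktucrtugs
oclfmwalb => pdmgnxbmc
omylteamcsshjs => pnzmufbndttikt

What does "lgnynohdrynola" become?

mhozopieszopmb

In each case the input is transformed by: shift every letter 1 place forward in the alphabet (wrapping around).
Doing the same to "lgnynohdrynola": "mhozopieszopmb".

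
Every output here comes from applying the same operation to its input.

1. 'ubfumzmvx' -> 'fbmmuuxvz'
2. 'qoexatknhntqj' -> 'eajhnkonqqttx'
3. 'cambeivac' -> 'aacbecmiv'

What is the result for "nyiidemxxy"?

Looking at the pairs, the operation is to sort the characters into alphabetical order, then swap each adjacent pair of characters (1↔2, 3↔4, ...).
Applying that to "nyiidemxxy" gives "ediinmxxyy".

ediinmxxyy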